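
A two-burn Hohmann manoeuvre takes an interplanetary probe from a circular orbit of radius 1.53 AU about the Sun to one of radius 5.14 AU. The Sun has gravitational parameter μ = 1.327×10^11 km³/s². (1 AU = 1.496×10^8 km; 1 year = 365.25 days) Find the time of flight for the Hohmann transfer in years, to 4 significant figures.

In km: r₁ = 1.53 × 1.496×10^8 = 2.28888×10^8 km; r₂ = 5.14 × 1.496×10^8 = 7.68944×10^8 km.
The Hohmann ellipse has a_t = (r₁ + r₂)/2 = 4.98916×10^8 km.
Transfer time t = π√(a_t³/μ) = π√((4.98916×10^8)³ / 1.327×10^11) = 9.6107×10^7 s.
Converting: 9.6107×10^7 s ÷ 3.15576×10^7 s/year (365.25 × 86400) = 3.045 years.

t = 3.045 years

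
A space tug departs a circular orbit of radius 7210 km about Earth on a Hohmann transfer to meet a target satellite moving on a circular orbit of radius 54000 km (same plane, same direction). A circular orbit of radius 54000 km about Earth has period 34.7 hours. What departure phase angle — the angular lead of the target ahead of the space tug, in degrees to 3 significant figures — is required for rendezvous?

From Kepler's third law T² = 4π²r³/μ at r = 54000 km, T = 34.7 hours = 34.7 × 3600 s = 1.2492×10^5 s: μ = 4π²r³/T² = 3.98361×10^5 km³/s².
The Hohmann ellipse has a_t = (r₁ + r₂)/2 = 30605 km.
Transfer time t = π√(a_t³/μ) = 26650 s.
Target angular speed ω₂ = √(μ/r₂³) = 5.0298×10^-5 rad/s.
Angle swept by the target during transfer: ω₂·t = 1.3404 rad = 76.80°.
The space tug traverses 180° on the transfer ellipse, so the target must lead by 180° − 76.80° = 103°.

φ = 103°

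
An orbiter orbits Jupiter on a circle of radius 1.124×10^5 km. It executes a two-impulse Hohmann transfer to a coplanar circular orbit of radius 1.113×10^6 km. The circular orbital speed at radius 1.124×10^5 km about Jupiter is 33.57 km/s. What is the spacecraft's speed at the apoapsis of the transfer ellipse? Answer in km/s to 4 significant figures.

From the circular-orbit relation v² = μ/r at r = 1.124×10^5 km: μ = v²r = (33.57)² × 1.124×10^5 = 1.26669×10^8 km³/s².
Transfer-ellipse semi-major axis a_t = (r₁ + r₂)/2 = (1.124×10^5 + 1.113×10^6)/2 = 6.127×10^5 km.
The apoapsis of the transfer ellipse is at r = 1.113×10^6 km.
From the vis-viva equation, v = √[μ(2/r − 1/a_t)] = 4.569 km/s.

v = 4.569 km/s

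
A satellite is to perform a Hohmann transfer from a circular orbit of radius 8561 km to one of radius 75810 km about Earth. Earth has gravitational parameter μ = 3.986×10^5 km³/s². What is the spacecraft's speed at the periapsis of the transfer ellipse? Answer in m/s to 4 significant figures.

Semi-major axis of the transfer orbit: a_t = (8561 + 75810)/2 = 42185.5 km.
At periapsis, r = 8561 km.
From the vis-viva equation, v = √[μ(2/r − 1/a_t)] = 9.147 km/s.

v = 9147 m/s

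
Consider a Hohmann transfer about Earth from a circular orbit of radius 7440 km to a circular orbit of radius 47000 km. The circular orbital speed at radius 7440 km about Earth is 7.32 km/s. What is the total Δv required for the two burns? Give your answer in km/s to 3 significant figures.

From the circular-orbit relation v² = μ/r at r = 7440 km: μ = v²r = (7.32)² × 7440 = 3.98653×10^5 km³/s².
Semi-major axis of the transfer orbit: a_t = (7440 + 47000)/2 = 27220 km.
At r₁ the circular-orbit speed is v₁ = √(μ/r₁) = 7.32000 km/s.
On the transfer ellipse at r₁, v² = μ(2/r − 1/a) gives v_p = √[μ(2/r₁ − 1/a_t)] = 9.61869 km/s.
First burn Δv₁ = |v_p − v₁| = 2.29869 km/s.
At r₂, v₂ = √(μ/r₂) = 2.912384 km/s.
Transfer-orbit speed at r₂: v_a = √[μ(2/r₂ − 1/a_t)] = 1.522618 km/s.
Second burn Δv₂ = |v₂ − v_a| = 1.38977 km/s.
Total Δv = Δv₁ + Δv₂ = 3.688 km/s.

Δv = 3.69 km/s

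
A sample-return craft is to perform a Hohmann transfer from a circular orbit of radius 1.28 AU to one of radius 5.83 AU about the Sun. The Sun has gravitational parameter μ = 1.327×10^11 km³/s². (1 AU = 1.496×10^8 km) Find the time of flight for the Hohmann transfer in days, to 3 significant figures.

In km: r₁ = 1.28 × 1.496×10^8 = 1.91488×10^8 km; r₂ = 5.83 × 1.496×10^8 = 8.72168×10^8 km.
The Hohmann ellipse has a_t = (r₁ + r₂)/2 = 5.31828×10^8 km.
By Kepler's third law the transfer-orbit period is T = 2π√(a_t³/μ), so t = T/2 = 1.058×10^8 s.
Converting: 1.058×10^8 s ÷ 86400 s/day = 1220 days.

t = 1220 days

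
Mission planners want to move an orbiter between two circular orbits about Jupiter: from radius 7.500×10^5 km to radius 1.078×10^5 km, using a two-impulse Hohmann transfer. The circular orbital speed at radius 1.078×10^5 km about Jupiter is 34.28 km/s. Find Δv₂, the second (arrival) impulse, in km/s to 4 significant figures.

From the circular-orbit relation v² = μ/r at r = 1.078×10^5 km: μ = v²r = (34.28)² × 1.078×10^5 = 1.26678×10^8 km³/s².
Semi-major axis of the transfer orbit: a_t = (7.500×10^5 + 1.078×10^5)/2 = 4.289×10^5 km.
On the circular orbit at r = 1.078×10^5 km, v_c = √(μ/r) = 34.28 km/s.
Vis-viva on the transfer ellipse at r = 1.078×10^5 km gives v_t = √[μ(2/r − 1/a_t)] = 45.33 km/s.
Δv₂ = |v_t − v_c| = |45.33 − 34.28| = 11.05 km/s.

Δv₂ = 11.05 km/s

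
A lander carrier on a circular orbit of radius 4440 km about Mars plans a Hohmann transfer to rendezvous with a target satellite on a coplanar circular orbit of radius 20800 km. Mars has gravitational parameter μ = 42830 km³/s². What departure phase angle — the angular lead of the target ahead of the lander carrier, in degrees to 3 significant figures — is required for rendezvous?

φ = 94.9°

Semi-major axis of the transfer orbit: a_t = (4440 + 20800)/2 = 12620 km.
Transfer time t = π√(a_t³/μ) = 21520 s.
Target angular speed ω₂ = √(μ/r₂³) = 6.899×10^-5 rad/s.
Angle swept by the target during transfer: ω₂·t = 1.4847 rad = 85.07°.
Arrival is 180° from departure on the ellipse, so φ = 180° − 85.07° = 94.9°.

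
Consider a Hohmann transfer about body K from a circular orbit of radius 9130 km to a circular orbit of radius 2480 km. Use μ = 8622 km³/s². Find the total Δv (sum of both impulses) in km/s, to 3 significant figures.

Semi-major axis of the transfer orbit: a_t = (9130 + 2480)/2 = 5805 km.
Circular speed at r₁: v₁ = √(μ/r₁) = √(8622/9130) = 0.9718 km/s.
On the transfer ellipse at r₁, vis-viva gives v_a = √[μ(2/r₁ − 1/a_t)] = 0.6352 km/s.
First burn Δv₁ = |v_a − v₁| = 0.3366 km/s.
At r₂, v₂ = √(μ/r₂) = 1.8646 km/s.
Transfer-orbit speed at r₂: v_p = √[μ(2/r₂ − 1/a_t)] = 2.3384 km/s.
Second burn Δv₂ = |v₂ − v_p| = 0.4738 km/s.
Δv = Δv₁ + Δv₂ = 0.3366 + 0.4738 = 0.8104 km/s.

Δv = 0.810 km/s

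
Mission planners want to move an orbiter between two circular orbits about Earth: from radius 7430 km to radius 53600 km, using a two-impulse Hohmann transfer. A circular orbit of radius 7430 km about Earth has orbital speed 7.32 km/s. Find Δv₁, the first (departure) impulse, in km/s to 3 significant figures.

From the circular-orbit relation v² = μ/r at r = 7430 km: μ = v²r = (7.32)² × 7430 = 3.98117×10^5 km³/s².
Semi-major axis of the transfer orbit: a_t = (7430 + 53600)/2 = 30515 km.
Circular speed at r = 7430 km: v_c = √(μ/r) = 7.320 km/s.
Vis-viva on the transfer ellipse at r = 7430 km gives v_t = √[μ(2/r − 1/a_t)] = 9.701 km/s.
Δv₁ = |v_t − v_c| = |9.701 − 7.320| = 2.381 km/s.

Δv₁ = 2.38 km/s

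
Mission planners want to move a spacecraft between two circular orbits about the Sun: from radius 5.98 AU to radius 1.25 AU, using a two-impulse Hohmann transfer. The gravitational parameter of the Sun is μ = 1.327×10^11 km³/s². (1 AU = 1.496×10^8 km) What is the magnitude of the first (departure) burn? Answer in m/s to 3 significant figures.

Δv₁ = 5020 m/s

In km: r₁ = 5.98 × 1.496×10^8 = 8.94608×10^8 km; r₂ = 1.25 × 1.496×10^8 = 1.870×10^8 km.
Transfer-ellipse semi-major axis a_t = (r₁ + r₂)/2 = (8.94608×10^8 + 1.870×10^8)/2 = 5.40804×10^8 km.
On the circular orbit at r = 8.94608×10^8 km, v_c = √(μ/r) = 12.179 km/s.
Vis-viva on the transfer ellipse at r = 8.94608×10^8 km gives v_t = √[μ(2/r − 1/a_t)] = 7.1618 km/s.
Δv₁ = |v_t − v_c| = |7.1618 − 12.179| = 5.017 km/s.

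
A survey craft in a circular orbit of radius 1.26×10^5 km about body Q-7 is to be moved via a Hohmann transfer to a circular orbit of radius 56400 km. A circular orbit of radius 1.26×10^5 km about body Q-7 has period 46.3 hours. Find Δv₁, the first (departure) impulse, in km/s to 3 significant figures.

From Kepler's third law T² = 4π²r³/μ at r = 1.26×10^5 km, T = 46.3 hours = 46.3 × 3600 s = 1.6668×10^5 s: μ = 4π²r³/T² = 2.84253×10^6 km³/s².
The Hohmann ellipse has a_t = (r₁ + r₂)/2 = 91200 km.
Circular speed at r = 1.260×10^5 km: v_c = √(μ/r) = 4.750 km/s.
Vis-viva on the transfer ellipse at r = 1.260×10^5 km gives v_t = √[μ(2/r − 1/a_t)] = 3.735 km/s.
Δv₁ = |v_t − v_c| = |3.735 − 4.750| = 1.015 km/s.

Δv₁ = 1.01 km/s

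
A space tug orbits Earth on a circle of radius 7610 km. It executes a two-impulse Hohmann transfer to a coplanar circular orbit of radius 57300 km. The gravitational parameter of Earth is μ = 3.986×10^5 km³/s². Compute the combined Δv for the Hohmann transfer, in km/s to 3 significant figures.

Semi-major axis of the transfer orbit: a_t = (7610 + 57300)/2 = 32455 km.
Circular speed at r₁: v₁ = √(μ/r₁) = √(3.986×10^5/7610) = 7.237 km/s.
Transfer-orbit speed at r₁ (vis-viva equation): v_p = √[μ(2/r₁ − 1/a_t)] = 9.616 km/s.
First burn Δv₁ = |v_p − v₁| = 2.379 km/s.
At r₂, v₂ = √(μ/r₂) = 2.637 km/s.
Transfer-orbit speed at r₂: v_a = √[μ(2/r₂ − 1/a_t)] = 1.277 km/s.
Second burn Δv₂ = |v₂ − v_a| = 1.360 km/s.
Total Δv = Δv₁ + Δv₂ = 3.739 km/s.

Δv = 3.74 km/s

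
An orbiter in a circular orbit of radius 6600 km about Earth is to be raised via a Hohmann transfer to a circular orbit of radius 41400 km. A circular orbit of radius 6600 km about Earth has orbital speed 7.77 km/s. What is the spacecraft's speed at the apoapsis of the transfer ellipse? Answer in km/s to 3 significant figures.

From the circular-orbit relation v² = μ/r at r = 6600 km: μ = v²r = (7.77)² × 6600 = 3.98461×10^5 km³/s².
The Hohmann ellipse has a_t = (r₁ + r₂)/2 = 24000 km.
At apoapsis, r = 41400 km.
From the vis-viva equation, v = √[μ(2/r − 1/a_t)] = 1.627 km/s.

v = 1.63 km/s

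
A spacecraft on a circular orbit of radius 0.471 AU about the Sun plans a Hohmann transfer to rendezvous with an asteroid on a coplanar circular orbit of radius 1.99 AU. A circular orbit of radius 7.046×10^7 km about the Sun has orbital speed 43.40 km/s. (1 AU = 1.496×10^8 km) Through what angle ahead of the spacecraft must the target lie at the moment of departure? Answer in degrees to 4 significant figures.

φ = 92.48°

From the circular-orbit relation v² = μ/r at r = 7.046×10^7 km: μ = v²r = (43.40)² × 7.046×10^7 = 1.32716×10^11 km³/s².
In km: r₁ = 0.471 × 1.496×10^8 = 7.04616×10^7 km; r₂ = 1.99 × 1.496×10^8 = 2.97704×10^8 km.
The Hohmann ellipse has a_t = (r₁ + r₂)/2 = 1.840828×10^8 km.
The half-period of the transfer ellipse is t = π√(a_t³/μ) = 2.1538×10^7 s.
The target's mean motion on its circular orbit is ω₂ = √(μ/r₂³) = 7.0923×10^-8 rad/s.
Angle swept by the target during transfer: ω₂·t = 1.5275 rad = 87.52°.
The spacecraft traverses 180° on the transfer ellipse, so the target must lead by 180° − 87.52° = 92.48°.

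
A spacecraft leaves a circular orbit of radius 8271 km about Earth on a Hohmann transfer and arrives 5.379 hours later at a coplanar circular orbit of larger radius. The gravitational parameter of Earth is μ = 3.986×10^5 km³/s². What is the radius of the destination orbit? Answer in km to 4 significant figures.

Transfer time t = 5.379 hours = 19364.4 s, and t = π√(a_t³/μ).
So a_t = (μ t²/π²)^(1/3) = (3.986×10^5 × (19364.4)² / π²)^(1/3) = 24741 km.
Since a_t = (r₁ + r₂)/2, r₂ = 2a_t − r₁ = 2×24741 − 8271 = 41211 km.

r₂ = 41210 km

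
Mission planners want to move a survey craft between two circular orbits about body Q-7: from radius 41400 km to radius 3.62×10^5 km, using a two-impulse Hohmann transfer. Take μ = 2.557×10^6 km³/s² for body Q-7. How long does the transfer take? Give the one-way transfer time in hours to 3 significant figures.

Transfer-ellipse semi-major axis a_t = (r₁ + r₂)/2 = (41400 + 3.620×10^5)/2 = 2.017×10^5 km.
By Kepler's third law the transfer-orbit period is T = 2π√(a_t³/μ), so t = T/2 = 1.780×10^5 s.
Converting: 1.780×10^5 s ÷ 3600 s/hour = 49.4 hours.

t = 49.4 hours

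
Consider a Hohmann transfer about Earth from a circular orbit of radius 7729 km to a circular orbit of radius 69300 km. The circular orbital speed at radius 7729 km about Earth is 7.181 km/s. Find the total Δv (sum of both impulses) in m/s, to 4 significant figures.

From the circular-orbit relation v² = μ/r at r = 7729 km: μ = v²r = (7.181)² × 7729 = 3.98559×10^5 km³/s².
The Hohmann ellipse has a_t = (r₁ + r₂)/2 = 38514.5 km.
At r₁ the circular-orbit speed is v₁ = √(μ/r₁) = 7.1810 km/s.
Transfer-orbit speed at r₁ (v² = μ(2/r − 1/a)): v_p = √[μ(2/r₁ − 1/a_t)] = 9.6325 km/s.
First burn Δv₁ = |v_p − v₁| = 2.4515 km/s.
At r₂, v₂ = √(μ/r₂) = 2.3982 km/s.
Transfer-orbit speed at r₂: v_a = √[μ(2/r₂ − 1/a_t)] = 1.0743 km/s.
Second burn Δv₂ = |v₂ − v_a| = 1.3239 km/s.
Δv = Δv₁ + Δv₂ = 2.4515 + 1.3239 = 3.775 km/s.

Δv = 3775 m/s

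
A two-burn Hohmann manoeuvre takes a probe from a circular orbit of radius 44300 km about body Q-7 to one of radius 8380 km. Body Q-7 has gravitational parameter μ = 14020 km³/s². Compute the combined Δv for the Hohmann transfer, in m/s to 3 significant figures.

Δv = 629 m/s

Semi-major axis of the transfer orbit: a_t = (44300 + 8380)/2 = 26340 km.
At r₁ the circular-orbit speed is v₁ = √(μ/r₁) = 0.56256 km/s.
Transfer-orbit speed at r₁ (vis-viva equation): v_a = √[μ(2/r₁ − 1/a_t)] = 0.31731 km/s.
First burn Δv₁ = |v_a − v₁| = 0.24525 km/s.
At r₂, v₂ = √(μ/r₂) = 1.29346 km/s.
Transfer-orbit speed at r₂: v_p = √[μ(2/r₂ − 1/a_t)] = 1.67744 km/s.
Second burn Δv₂ = |v₂ − v_p| = 0.38398 km/s.
Δv = Δv₁ + Δv₂ = 0.24525 + 0.38398 = 0.6292 km/s.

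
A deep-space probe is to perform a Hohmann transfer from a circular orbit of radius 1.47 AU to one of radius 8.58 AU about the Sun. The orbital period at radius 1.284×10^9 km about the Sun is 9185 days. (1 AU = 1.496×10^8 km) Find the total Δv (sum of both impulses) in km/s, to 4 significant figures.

From Kepler's third law T² = 4π²r³/μ at r = 1.284×10^9 km, T = 9185 days = 9185 × 86400 s = 7.93584×10^8 s: μ = 4π²r³/T² = 1.32699×10^11 km³/s².
In km: r₁ = 1.47 × 1.496×10^8 = 2.19912×10^8 km; r₂ = 8.58 × 1.496×10^8 = 1.283568×10^9 km.
Transfer-ellipse semi-major axis a_t = (r₁ + r₂)/2 = (2.19912×10^8 + 1.283568×10^9)/2 = 7.5174×10^8 km.
At r₁ the circular-orbit speed is v₁ = √(μ/r₁) = 24.565 km/s.
On the transfer ellipse at r₁, v² = μ(2/r − 1/a) gives v_p = √[μ(2/r₁ − 1/a_t)] = 32.099 km/s.
First burn Δv₁ = |v_p − v₁| = 7.534 km/s.
At r₂, v₂ = √(μ/r₂) = 10.1678 km/s.
Transfer-orbit speed at r₂: v_a = √[μ(2/r₂ − 1/a_t)] = 5.49940 km/s.
Second burn Δv₂ = |v₂ − v_a| = 4.668 km/s.
Δv = Δv₁ + Δv₂ = 7.534 + 4.668 = 12.20 km/s.

Δv = 12.20 km/s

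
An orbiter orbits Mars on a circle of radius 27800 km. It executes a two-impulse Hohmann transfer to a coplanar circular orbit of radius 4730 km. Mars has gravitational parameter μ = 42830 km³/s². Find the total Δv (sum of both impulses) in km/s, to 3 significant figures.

Δv = 1.50 km/s

Transfer-ellipse semi-major axis a_t = (r₁ + r₂)/2 = (27800 + 4730)/2 = 16265 km.
Circular speed at r₁: v₁ = √(μ/r₁) = √(42830/27800) = 1.24123 km/s.
On the transfer ellipse at r₁, vis-viva equation gives v_a = √[μ(2/r₁ − 1/a_t)] = 0.669353 km/s.
First burn Δv₁ = |v_a − v₁| = 0.5719 km/s.
At r₂, v₂ = √(μ/r₂) = 3.0091 km/s.
Transfer-orbit speed at r₂: v_p = √[μ(2/r₂ − 1/a_t)] = 3.9340 km/s.
Second burn Δv₂ = |v₂ − v_p| = 0.9249 km/s.
Δv = Δv₁ + Δv₂ = 0.5719 + 0.9249 = 1.497 km/s.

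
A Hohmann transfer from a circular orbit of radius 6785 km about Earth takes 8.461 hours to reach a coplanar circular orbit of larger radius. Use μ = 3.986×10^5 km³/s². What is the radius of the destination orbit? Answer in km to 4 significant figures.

r₂ = 60140 km

Transfer time t = 8.461 hours = 30459.6 s, and t = π√(a_t³/μ).
So a_t = (μ t²/π²)^(1/3) = (3.986×10^5 × (30459.6)² / π²)^(1/3) = 33463 km.
Since a_t = (r₁ + r₂)/2, r₂ = 2a_t − r₁ = 2×33463 − 6785 = 60141 km.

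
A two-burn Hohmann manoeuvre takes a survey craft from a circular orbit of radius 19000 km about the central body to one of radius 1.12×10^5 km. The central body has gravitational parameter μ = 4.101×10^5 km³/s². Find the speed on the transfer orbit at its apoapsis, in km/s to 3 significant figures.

The Hohmann ellipse has a_t = (r₁ + r₂)/2 = 65500 km.
At apoapsis, r = 1.120×10^5 km.
Applying v² = μ(2/r − 1/a_t): v = 1.031 km/s.

v = 1.03 km/s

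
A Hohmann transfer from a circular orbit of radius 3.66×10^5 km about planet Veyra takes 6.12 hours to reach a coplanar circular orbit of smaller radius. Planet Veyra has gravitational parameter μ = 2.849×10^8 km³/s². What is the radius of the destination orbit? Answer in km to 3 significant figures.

r₂ = 1.16×10^5 km

Transfer time t = 6.12 hours = 22032 s, and t = π√(a_t³/μ).
So a_t = (μ t²/π²)^(1/3) = (2.849×10^8 × (22032)² / π²)^(1/3) = 2.4108×10^5 km.
Since a_t = (r₁ + r₂)/2, r₂ = 2a_t − r₁ = 2×2.4108×10^5 − 3.660×10^5 = 1.1616×10^5 km.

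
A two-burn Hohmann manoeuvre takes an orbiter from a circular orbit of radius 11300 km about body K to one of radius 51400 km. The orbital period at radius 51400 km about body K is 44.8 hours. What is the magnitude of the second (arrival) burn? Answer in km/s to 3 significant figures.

Δv₂ = 0.800 km/s

From Kepler's third law T² = 4π²r³/μ at r = 51400 km, T = 44.8 hours = 44.8 × 3600 s = 1.6128×10^5 s: μ = 4π²r³/T² = 2.06105×10^5 km³/s².
Semi-major axis of the transfer orbit: a_t = (11300 + 51400)/2 = 31350 km.
On the circular orbit at r = 51400 km, v_c = √(μ/r) = 2.00245 km/s.
Transfer-orbit speed at the same r (vis-viva, a = a_t): v_t = √[μ(2/r − 1/a_t)] = 1.20222 km/s.
Δv₂ = |v_t − v_c| = |1.20222 − 2.00245| = 0.8002 km/s.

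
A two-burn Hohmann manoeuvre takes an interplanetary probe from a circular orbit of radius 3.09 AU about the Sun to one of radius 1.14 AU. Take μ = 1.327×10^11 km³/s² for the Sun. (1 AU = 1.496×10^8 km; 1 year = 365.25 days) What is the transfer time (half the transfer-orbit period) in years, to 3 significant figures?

In km: r₁ = 3.09 × 1.496×10^8 = 4.62264×10^8 km; r₂ = 1.14 × 1.496×10^8 = 1.70544×10^8 km.
The Hohmann ellipse has a_t = (r₁ + r₂)/2 = 3.16404×10^8 km.
By Kepler's third law the transfer-orbit period is T = 2π√(a_t³/μ), so t = T/2 = 4.854×10^7 s.
Converting: 4.854×10^7 s ÷ 3.15576×10^7 s/year (365.25 × 86400) = 1.54 years.

t = 1.54 years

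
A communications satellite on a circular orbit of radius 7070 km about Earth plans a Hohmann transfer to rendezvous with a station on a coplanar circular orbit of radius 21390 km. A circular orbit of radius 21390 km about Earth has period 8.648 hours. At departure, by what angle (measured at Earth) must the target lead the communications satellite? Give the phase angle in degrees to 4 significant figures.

φ = 82.33°

From Kepler's third law T² = 4π²r³/μ at r = 21390 km, T = 8.648 hours = 8.648 × 3600 s = 31132.8 s: μ = 4π²r³/T² = 3.98617×10^5 km³/s².
Semi-major axis of the transfer orbit: a_t = (7070 + 21390)/2 = 14230 km.
The half-period of the transfer ellipse is t = π√(a_t³/μ) = 8446.6 s.
The target's mean motion on its circular orbit is ω₂ = √(μ/r₂³) = 2.0182×10^-4 rad/s.
Angle swept by the target during transfer: ω₂·t = 1.7047 rad = 97.67°.
Arrival is 180° from departure on the ellipse, so φ = 180° − 97.67° = 82.33°.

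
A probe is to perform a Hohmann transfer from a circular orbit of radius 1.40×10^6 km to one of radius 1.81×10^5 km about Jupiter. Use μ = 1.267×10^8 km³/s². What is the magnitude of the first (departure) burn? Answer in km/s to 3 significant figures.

Δv₁ = 4.96 km/s

Semi-major axis of the transfer orbit: a_t = (1.400×10^6 + 1.810×10^5)/2 = 7.905×10^5 km.
Circular speed at r = 1.400×10^6 km: v_c = √(μ/r) = 9.513 km/s.
Transfer-orbit speed at the same r (vis-viva, a = a_t): v_t = √[μ(2/r − 1/a_t)] = 4.552 km/s.
Δv₁ = |v_t − v_c| = |4.552 − 9.513| = 4.961 km/s.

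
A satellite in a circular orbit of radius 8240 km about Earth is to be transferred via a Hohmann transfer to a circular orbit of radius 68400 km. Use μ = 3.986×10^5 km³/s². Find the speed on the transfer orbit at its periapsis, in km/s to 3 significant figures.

v = 9.29 km/s

The Hohmann ellipse has a_t = (r₁ + r₂)/2 = 38320 km.
At periapsis, r = 8240 km.
From the vis-viva equation, v = √[μ(2/r − 1/a_t)] = 9.292 km/s.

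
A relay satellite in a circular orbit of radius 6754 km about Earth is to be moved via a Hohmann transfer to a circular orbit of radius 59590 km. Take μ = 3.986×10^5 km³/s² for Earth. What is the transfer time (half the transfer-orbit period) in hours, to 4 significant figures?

t = 8.351 hours

Transfer-ellipse semi-major axis a_t = (r₁ + r₂)/2 = (6754 + 59590)/2 = 33172 km.
Half the transfer-orbit period gives t = π√(a_t³/μ) = 30063 s.
Converting: 30063 s ÷ 3600 s/hour = 8.351 hours.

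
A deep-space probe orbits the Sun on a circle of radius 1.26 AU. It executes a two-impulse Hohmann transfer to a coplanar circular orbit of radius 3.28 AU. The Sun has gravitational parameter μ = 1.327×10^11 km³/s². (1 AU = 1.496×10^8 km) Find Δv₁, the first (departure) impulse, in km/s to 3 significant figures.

In km: r₁ = 1.26 × 1.496×10^8 = 1.88496×10^8 km; r₂ = 3.28 × 1.496×10^8 = 4.90688×10^8 km.
Transfer-ellipse semi-major axis a_t = (r₁ + r₂)/2 = (1.88496×10^8 + 4.90688×10^8)/2 = 3.39592×10^8 km.
On the circular orbit at r = 1.88496×10^8 km, v_c = √(μ/r) = 26.533 km/s.
Transfer-orbit speed at the same r (vis-viva, a = a_t): v_t = √[μ(2/r − 1/a_t)] = 31.894 km/s.
Δv₁ = |v_t − v_c| = |31.894 − 26.533| = 5.361 km/s.

Δv₁ = 5.36 km/s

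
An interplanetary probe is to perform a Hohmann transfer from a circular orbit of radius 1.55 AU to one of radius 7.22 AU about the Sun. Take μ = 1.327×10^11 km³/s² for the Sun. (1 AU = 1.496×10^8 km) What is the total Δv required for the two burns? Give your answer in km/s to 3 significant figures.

In km: r₁ = 1.55 × 1.496×10^8 = 2.3188×10^8 km; r₂ = 7.22 × 1.496×10^8 = 1.080112×10^9 km.
Transfer-ellipse semi-major axis a_t = (r₁ + r₂)/2 = (2.3188×10^8 + 1.080112×10^9)/2 = 6.55996×10^8 km.
At r₁ the circular-orbit speed is v₁ = √(μ/r₁) = 23.922 km/s.
Transfer-orbit speed at r₁ (vis-viva equation): v_p = √[μ(2/r₁ − 1/a_t)] = 30.696 km/s.
First burn Δv₁ = |v_p − v₁| = 6.774 km/s.
At r₂, v₂ = √(μ/r₂) = 11.084 km/s.
Transfer-orbit speed at r₂: v_a = √[μ(2/r₂ − 1/a_t)] = 6.5899 km/s.
Second burn Δv₂ = |v₂ − v_a| = 4.494 km/s.
Total Δv = Δv₁ + Δv₂ = 11.27 km/s.

Δv = 11.3 km/s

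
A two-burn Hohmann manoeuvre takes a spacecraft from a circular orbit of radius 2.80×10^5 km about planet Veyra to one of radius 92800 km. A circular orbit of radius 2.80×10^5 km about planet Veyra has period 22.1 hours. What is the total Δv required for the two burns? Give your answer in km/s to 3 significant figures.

Δv = 15.2 km/s

From Kepler's third law T² = 4π²r³/μ at r = 2.80×10^5 km, T = 22.1 hours = 22.1 × 3600 s = 79560 s: μ = 4π²r³/T² = 1.36913×10^8 km³/s².
Transfer-ellipse semi-major axis a_t = (r₁ + r₂)/2 = (2.800×10^5 + 92800)/2 = 1.864×10^5 km.
Circular speed at r₁: v₁ = √(μ/r₁) = √(1.36913×10^8/2.800×10^5) = 22.11 km/s.
Transfer-orbit speed at r₁ (vis-viva): v_a = √[μ(2/r₁ − 1/a_t)] = 15.60 km/s.
First burn Δv₁ = |v_a − v₁| = 6.510 km/s.
Circular speed at r₂: v₂ = √(μ/r₂) = 38.4103 km/s.
Transfer-orbit speed at r₂: v_p = √[μ(2/r₂ − 1/a_t)] = 47.0765 km/s.
Second burn Δv₂ = |v₂ − v_p| = 8.666 km/s.
Total Δv = Δv₁ + Δv₂ = 15.18 km/s.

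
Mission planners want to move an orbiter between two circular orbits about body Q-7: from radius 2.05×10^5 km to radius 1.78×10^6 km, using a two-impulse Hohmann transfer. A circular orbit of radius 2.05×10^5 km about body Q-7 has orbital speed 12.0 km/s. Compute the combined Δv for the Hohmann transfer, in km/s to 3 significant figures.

From the circular-orbit relation v² = μ/r at r = 2.05×10^5 km: μ = v²r = (12.0)² × 2.05×10^5 = 2.95200×10^7 km³/s².
Semi-major axis of the transfer orbit: a_t = (2.050×10^5 + 1.780×10^6)/2 = 9.925×10^5 km.
Circular speed at r₁: v₁ = √(μ/r₁) = √(2.95200×10^7/2.050×10^5) = 12.00 km/s.
On the transfer ellipse at r₁, vis-viva equation gives v_p = √[μ(2/r₁ − 1/a_t)] = 16.07 km/s.
First burn Δv₁ = |v_p − v₁| = 4.070 km/s.
At r₂, v₂ = √(μ/r₂) = 4.0724 km/s.
Transfer-orbit speed at r₂: v_a = √[μ(2/r₂ − 1/a_t)] = 1.8508 km/s.
Second burn Δv₂ = |v₂ − v_a| = 2.222 km/s.
Total Δv = Δv₁ + Δv₂ = 6.292 km/s.

Δv = 6.29 km/s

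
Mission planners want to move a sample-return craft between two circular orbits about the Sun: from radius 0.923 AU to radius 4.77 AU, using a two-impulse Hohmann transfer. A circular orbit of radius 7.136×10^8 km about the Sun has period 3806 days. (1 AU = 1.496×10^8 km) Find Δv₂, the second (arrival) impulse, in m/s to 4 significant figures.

Δv₂ = 5871 m/s

From Kepler's third law T² = 4π²r³/μ at r = 7.136×10^8 km, T = 3806 days = 3806 × 86400 s = 3.288384×10^8 s: μ = 4π²r³/T² = 1.32666×10^11 km³/s².
In km: r₁ = 0.923 × 1.496×10^8 = 1.380808×10^8 km; r₂ = 4.77 × 1.496×10^8 = 7.13592×10^8 km.
Transfer-ellipse semi-major axis a_t = (r₁ + r₂)/2 = (1.380808×10^8 + 7.13592×10^8)/2 = 4.258364×10^8 km.
On the circular orbit at r = 7.13592×10^8 km, v_c = √(μ/r) = 13.635 km/s.
Vis-viva on the transfer ellipse at r = 7.13592×10^8 km gives v_t = √[μ(2/r − 1/a_t)] = 7.7643 km/s.
Δv₂ = |v_t − v_c| = |7.7643 − 13.635| = 5.871 km/s.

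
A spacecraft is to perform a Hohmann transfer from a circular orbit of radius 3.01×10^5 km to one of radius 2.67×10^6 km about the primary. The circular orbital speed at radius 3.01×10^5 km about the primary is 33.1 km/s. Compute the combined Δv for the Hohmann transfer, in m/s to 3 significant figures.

Δv = 17400 m/s

From the circular-orbit relation v² = μ/r at r = 3.01×10^5 km: μ = v²r = (33.1)² × 3.01×10^5 = 3.29779×10^8 km³/s².
Semi-major axis of the transfer orbit: a_t = (3.010×10^5 + 2.670×10^6)/2 = 1.4855×10^6 km.
At r₁ the circular-orbit speed is v₁ = √(μ/r₁) = 33.10 km/s.
Transfer-orbit speed at r₁ (v² = μ(2/r − 1/a)): v_p = √[μ(2/r₁ − 1/a_t)] = 44.38 km/s.
First burn Δv₁ = |v_p − v₁| = 11.28 km/s.
At r₂, v₂ = √(μ/r₂) = 11.114 km/s.
Transfer-orbit speed at r₂: v_a = √[μ(2/r₂ − 1/a_t)] = 5.0027 km/s.
Second burn Δv₂ = |v₂ − v_a| = 6.111 km/s.
Total Δv = Δv₁ + Δv₂ = 17.39 km/s.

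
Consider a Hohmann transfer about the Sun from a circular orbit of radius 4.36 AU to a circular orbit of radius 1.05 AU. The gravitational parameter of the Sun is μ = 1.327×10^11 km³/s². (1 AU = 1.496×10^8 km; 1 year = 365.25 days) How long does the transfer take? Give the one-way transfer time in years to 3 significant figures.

t = 2.22 years

In km: r₁ = 4.36 × 1.496×10^8 = 6.52256×10^8 km; r₂ = 1.05 × 1.496×10^8 = 1.5708×10^8 km.
Transfer-ellipse semi-major axis a_t = (r₁ + r₂)/2 = (6.52256×10^8 + 1.5708×10^8)/2 = 4.04668×10^8 km.
By Kepler's third law the transfer-orbit period is T = 2π√(a_t³/μ), so t = T/2 = 7.020×10^7 s.
Converting: 7.020×10^7 s ÷ 3.15576×10^7 s/year (365.25 × 86400) = 2.22 years.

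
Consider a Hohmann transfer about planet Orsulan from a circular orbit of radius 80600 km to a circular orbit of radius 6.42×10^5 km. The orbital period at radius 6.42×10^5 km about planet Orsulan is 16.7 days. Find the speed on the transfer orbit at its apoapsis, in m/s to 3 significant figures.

v = 1320 m/s

From Kepler's third law T² = 4π²r³/μ at r = 6.42×10^5 km, T = 16.7 days = 16.7 × 86400 s = 1.44288×10^6 s: μ = 4π²r³/T² = 5.01770×10^6 km³/s².
The Hohmann ellipse has a_t = (r₁ + r₂)/2 = 3.613×10^5 km.
The apoapsis of the transfer ellipse is at r = 6.420×10^5 km.
Vis-viva: v = √[μ(2/r − 1/a_t)] = √[5.01770×10^6 × (2/6.420×10^5 − 1/3.613×10^5)] = 1.320 km/s.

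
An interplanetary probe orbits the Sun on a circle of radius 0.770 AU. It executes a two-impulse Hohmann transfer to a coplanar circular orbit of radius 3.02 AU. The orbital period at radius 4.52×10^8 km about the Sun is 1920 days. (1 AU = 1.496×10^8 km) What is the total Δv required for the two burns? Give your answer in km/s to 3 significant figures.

Δv = 15.1 km/s

From Kepler's third law T² = 4π²r³/μ at r = 4.52×10^8 km, T = 1920 days = 1920 × 86400 s = 1.65888×10^8 s: μ = 4π²r³/T² = 1.32478×10^11 km³/s².
In km: r₁ = 0.770 × 1.496×10^8 = 1.15192×10^8 km; r₂ = 3.02 × 1.496×10^8 = 4.51792×10^8 km.
The Hohmann ellipse has a_t = (r₁ + r₂)/2 = 2.83492×10^8 km.
Circular speed at r₁: v₁ = √(μ/r₁) = √(1.32478×10^11/1.15192×10^8) = 33.9126 km/s.
On the transfer ellipse at r₁, v² = μ(2/r − 1/a) gives v_p = √[μ(2/r₁ − 1/a_t)] = 42.8115 km/s.
First burn Δv₁ = |v_p − v₁| = 8.899 km/s.
Circular speed at r₂: v₂ = √(μ/r₂) = 17.124 km/s.
Transfer-orbit speed at r₂: v_a = √[μ(2/r₂ − 1/a_t)] = 10.916 km/s.
Second burn Δv₂ = |v₂ − v_a| = 6.208 km/s.
Total Δv = Δv₁ + Δv₂ = 15.11 km/s.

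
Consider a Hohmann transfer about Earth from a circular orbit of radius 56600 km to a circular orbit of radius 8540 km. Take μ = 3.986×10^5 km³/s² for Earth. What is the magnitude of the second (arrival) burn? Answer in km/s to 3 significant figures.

Δv₂ = 2.17 km/s

Semi-major axis of the transfer orbit: a_t = (56600 + 8540)/2 = 32570 km.
Circular speed at r = 8540 km: v_c = √(μ/r) = 6.832 km/s.
Vis-viva on the transfer ellipse at r = 8540 km gives v_t = √[μ(2/r − 1/a_t)] = 9.006 km/s.
Δv₂ = |v_t − v_c| = |9.006 − 6.832| = 2.174 km/s.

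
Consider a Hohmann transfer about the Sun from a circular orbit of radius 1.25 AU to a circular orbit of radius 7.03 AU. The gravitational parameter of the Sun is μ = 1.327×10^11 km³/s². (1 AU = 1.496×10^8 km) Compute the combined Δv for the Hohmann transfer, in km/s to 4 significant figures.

In km: r₁ = 1.25 × 1.496×10^8 = 1.870×10^8 km; r₂ = 7.03 × 1.496×10^8 = 1.051688×10^9 km.
The Hohmann ellipse has a_t = (r₁ + r₂)/2 = 6.19344×10^8 km.
Circular speed at r₁: v₁ = √(μ/r₁) = √(1.327×10^11/1.870×10^8) = 26.6388 km/s.
On the transfer ellipse at r₁, vis-viva gives v_p = √[μ(2/r₁ − 1/a_t)] = 34.7130 km/s.
First burn Δv₁ = |v_p − v₁| = 8.0742 km/s.
Circular speed at r₂: v₂ = √(μ/r₂) = 11.2329 km/s.
Transfer-orbit speed at r₂: v_a = √[μ(2/r₂ − 1/a_t)] = 6.17230 km/s.
Second burn Δv₂ = |v₂ − v_a| = 5.0606 km/s.
Total Δv = Δv₁ + Δv₂ = 13.13 km/s.

Δv = 13.13 km/s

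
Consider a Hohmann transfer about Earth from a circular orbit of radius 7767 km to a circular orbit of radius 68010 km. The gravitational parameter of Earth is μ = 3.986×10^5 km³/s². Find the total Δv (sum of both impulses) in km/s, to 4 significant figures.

The Hohmann ellipse has a_t = (r₁ + r₂)/2 = 37888.5 km.
At r₁ the circular-orbit speed is v₁ = √(μ/r₁) = 7.164 km/s.
Transfer-orbit speed at r₁ (vis-viva): v_p = √[μ(2/r₁ − 1/a_t)] = 9.598 km/s.
First burn Δv₁ = |v_p − v₁| = 2.434 km/s.
Circular speed at r₂: v₂ = √(μ/r₂) = 2.421 km/s.
Transfer-orbit speed at r₂: v_a = √[μ(2/r₂ − 1/a_t)] = 1.096 km/s.
Second burn Δv₂ = |v₂ − v_a| = 1.325 km/s.
Δv = Δv₁ + Δv₂ = 2.434 + 1.325 = 3.759 km/s.

Δv = 3.759 km/s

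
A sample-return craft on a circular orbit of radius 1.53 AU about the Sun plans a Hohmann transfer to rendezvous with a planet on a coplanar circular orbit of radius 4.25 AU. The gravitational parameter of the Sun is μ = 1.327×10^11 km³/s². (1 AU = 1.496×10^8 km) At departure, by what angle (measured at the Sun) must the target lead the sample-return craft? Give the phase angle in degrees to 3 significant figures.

In km: r₁ = 1.53 × 1.496×10^8 = 2.28888×10^8 km; r₂ = 4.25 × 1.496×10^8 = 6.358×10^8 km.
The Hohmann ellipse has a_t = (r₁ + r₂)/2 = 4.32344×10^8 km.
Transfer time t = π√(a_t³/μ) = 7.7528×10^7 s.
Target angular speed ω₂ = √(μ/r₂³) = 2.2722×10^-8 rad/s.
Angle swept by the target during transfer: ω₂·t = 1.7616 rad = 100.9°.
Arrival is 180° from departure on the ellipse, so φ = 180° − 100.9° = 79.1°.

φ = 79.1°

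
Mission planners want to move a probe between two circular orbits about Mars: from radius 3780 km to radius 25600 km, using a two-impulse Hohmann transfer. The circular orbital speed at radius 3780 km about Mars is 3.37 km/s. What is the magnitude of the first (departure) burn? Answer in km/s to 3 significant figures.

Δv₁ = 1.08 km/s

From the circular-orbit relation v² = μ/r at r = 3780 km: μ = v²r = (3.37)² × 3780 = 42929.1 km³/s².
The Hohmann ellipse has a_t = (r₁ + r₂)/2 = 14690 km.
On the circular orbit at r = 3780 km, v_c = √(μ/r) = 3.370 km/s.
Transfer-orbit speed at the same r (vis-viva, a = a_t): v_t = √[μ(2/r − 1/a_t)] = 4.449 km/s.
Δv₁ = |v_t − v_c| = |4.449 − 3.370| = 1.079 km/s.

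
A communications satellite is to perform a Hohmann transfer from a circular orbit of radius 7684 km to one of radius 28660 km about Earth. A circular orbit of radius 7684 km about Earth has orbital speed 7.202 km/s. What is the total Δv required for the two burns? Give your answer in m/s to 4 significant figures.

From the circular-orbit relation v² = μ/r at r = 7684 km: μ = v²r = (7.202)² × 7684 = 3.98560×10^5 km³/s².
Transfer-ellipse semi-major axis a_t = (r₁ + r₂)/2 = (7684 + 28660)/2 = 18172 km.
At r₁ the circular-orbit speed is v₁ = √(μ/r₁) = 7.202 km/s.
Transfer-orbit speed at r₁ (vis-viva equation): v_p = √[μ(2/r₁ − 1/a_t)] = 9.045 km/s.
First burn Δv₁ = |v_p − v₁| = 1.843 km/s.
Circular speed at r₂: v₂ = √(μ/r₂) = 3.729 km/s.
Transfer-orbit speed at r₂: v_a = √[μ(2/r₂ − 1/a_t)] = 2.425 km/s.
Second burn Δv₂ = |v₂ − v_a| = 1.304 km/s.
Δv = Δv₁ + Δv₂ = 1.843 + 1.304 = 3.147 km/s.

Δv = 3147 m/s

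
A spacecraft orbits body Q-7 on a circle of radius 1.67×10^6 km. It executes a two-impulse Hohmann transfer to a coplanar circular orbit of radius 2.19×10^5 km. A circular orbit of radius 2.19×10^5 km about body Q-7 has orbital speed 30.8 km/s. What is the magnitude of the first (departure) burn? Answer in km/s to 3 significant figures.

Δv₁ = 5.78 km/s

From the circular-orbit relation v² = μ/r at r = 2.19×10^5 km: μ = v²r = (30.8)² × 2.19×10^5 = 2.07752×10^8 km³/s².
Transfer-ellipse semi-major axis a_t = (r₁ + r₂)/2 = (1.670×10^6 + 2.190×10^5)/2 = 9.445×10^5 km.
On the circular orbit at r = 1.670×10^6 km, v_c = √(μ/r) = 11.154 km/s.
Vis-viva on the transfer ellipse at r = 1.670×10^6 km gives v_t = √[μ(2/r − 1/a_t)] = 5.3708 km/s.
Δv₁ = |v_t − v_c| = |5.3708 − 11.154| = 5.783 km/s.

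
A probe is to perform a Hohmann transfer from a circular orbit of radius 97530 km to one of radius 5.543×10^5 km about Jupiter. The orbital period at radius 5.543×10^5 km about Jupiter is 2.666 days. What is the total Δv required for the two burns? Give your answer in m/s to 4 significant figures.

From Kepler's third law T² = 4π²r³/μ at r = 5.543×10^5 km, T = 2.666 days = 2.666 × 86400 s = 2.303424×10^5 s: μ = 4π²r³/T² = 1.26720×10^8 km³/s².
Transfer-ellipse semi-major axis a_t = (r₁ + r₂)/2 = (97530 + 5.543×10^5)/2 = 3.25915×10^5 km.
Circular speed at r₁: v₁ = √(μ/r₁) = √(1.26720×10^8/97530) = 36.05 km/s.
Transfer-orbit speed at r₁ (vis-viva equation): v_p = √[μ(2/r₁ − 1/a_t)] = 47.01 km/s.
First burn Δv₁ = |v_p − v₁| = 10.96 km/s.
Circular speed at r₂: v₂ = √(μ/r₂) = 15.12 km/s.
Transfer-orbit speed at r₂: v_a = √[μ(2/r₂ − 1/a_t)] = 8.271 km/s.
Second burn Δv₂ = |v₂ − v_a| = 6.849 km/s.
Total Δv = Δv₁ + Δv₂ = 17.81 km/s.

Δv = 17810 m/s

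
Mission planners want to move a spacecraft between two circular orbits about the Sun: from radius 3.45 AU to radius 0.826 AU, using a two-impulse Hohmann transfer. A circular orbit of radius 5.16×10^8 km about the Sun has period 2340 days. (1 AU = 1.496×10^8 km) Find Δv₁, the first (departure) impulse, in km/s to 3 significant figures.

Δv₁ = 6.07 km/s

From Kepler's third law T² = 4π²r³/μ at r = 5.16×10^8 km, T = 2340 days = 2340 × 86400 s = 2.02176×10^8 s: μ = 4π²r³/T² = 1.32693×10^11 km³/s².
In km: r₁ = 3.45 × 1.496×10^8 = 5.1612×10^8 km; r₂ = 0.826 × 1.496×10^8 = 1.235696×10^8 km.
The Hohmann ellipse has a_t = (r₁ + r₂)/2 = 3.198448×10^8 km.
On the circular orbit at r = 5.1612×10^8 km, v_c = √(μ/r) = 16.034 km/s.
Vis-viva on the transfer ellipse at r = 5.1612×10^8 km gives v_t = √[μ(2/r − 1/a_t)] = 9.9663 km/s.
Δv₁ = |v_t − v_c| = |9.9663 − 16.034| = 6.068 km/s.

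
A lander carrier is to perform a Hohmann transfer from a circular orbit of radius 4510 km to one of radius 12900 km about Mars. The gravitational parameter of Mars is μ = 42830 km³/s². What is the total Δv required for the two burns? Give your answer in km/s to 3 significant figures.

Semi-major axis of the transfer orbit: a_t = (4510 + 12900)/2 = 8705 km.
At r₁ the circular-orbit speed is v₁ = √(μ/r₁) = 3.081667 km/s.
On the transfer ellipse at r₁, v² = μ(2/r − 1/a) gives v_p = √[μ(2/r₁ − 1/a_t)] = 3.751425 km/s.
First burn Δv₁ = |v_p − v₁| = 0.6698 km/s.
At r₂, v₂ = √(μ/r₂) = 1.8221 km/s.
Transfer-orbit speed at r₂: v_a = √[μ(2/r₂ − 1/a_t)] = 1.3115 km/s.
Second burn Δv₂ = |v₂ − v_a| = 0.5106 km/s.
Δv = Δv₁ + Δv₂ = 0.6698 + 0.5106 = 1.180 km/s.

Δv = 1.18 km/s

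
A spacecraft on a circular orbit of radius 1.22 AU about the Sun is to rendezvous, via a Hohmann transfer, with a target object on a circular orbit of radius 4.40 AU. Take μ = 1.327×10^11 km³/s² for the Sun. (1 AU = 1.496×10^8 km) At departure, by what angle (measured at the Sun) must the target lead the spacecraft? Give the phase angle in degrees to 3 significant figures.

φ = 88.1°

In km: r₁ = 1.22 × 1.496×10^8 = 1.82512×10^8 km; r₂ = 4.40 × 1.496×10^8 = 6.5824×10^8 km.
Semi-major axis of the transfer orbit: a_t = (1.82512×10^8 + 6.5824×10^8)/2 = 4.20376×10^8 km.
Transfer time t = π√(a_t³/μ) = 7.43312×10^7 s.
Target angular speed ω₂ = √(μ/r₂³) = 2.15704×10^-8 rad/s.
Angle swept by the target during transfer: ω₂·t = 1.6034 rad = 91.87°.
The spacecraft traverses 180° on the transfer ellipse, so the target must lead by 180° − 91.87° = 88.1°.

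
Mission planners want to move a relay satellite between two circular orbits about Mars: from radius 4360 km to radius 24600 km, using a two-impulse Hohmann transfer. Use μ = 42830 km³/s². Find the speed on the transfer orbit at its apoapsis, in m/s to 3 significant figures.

v = 724 m/s

Semi-major axis of the transfer orbit: a_t = (4360 + 24600)/2 = 14480 km.
At apoapsis, r = 24600 km.
Vis-viva: v = √[μ(2/r − 1/a_t)] = √[42830 × (2/24600 − 1/14480)] = 0.7240 km/s.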